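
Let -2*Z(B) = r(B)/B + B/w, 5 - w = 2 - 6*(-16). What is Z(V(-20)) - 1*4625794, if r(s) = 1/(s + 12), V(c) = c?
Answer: -137663632733/29760 ≈ -4.6258e+6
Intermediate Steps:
w = -93 (w = 5 - (2 - 6*(-16)) = 5 - (2 + 96) = 5 - 1*98 = 5 - 98 = -93)
r(s) = 1/(12 + s)
Z(B) = B/186 - 1/(2*B*(12 + B)) (Z(B) = -(1/((12 + B)*B) + B/(-93))/2 = -(1/(B*(12 + B)) + B*(-1/93))/2 = -(1/(B*(12 + B)) - B/93)/2 = -(-B/93 + 1/(B*(12 + B)))/2 = B/186 - 1/(2*B*(12 + B)))
Z(V(-20)) - 1*4625794 = (1/186)*(-93 + (-20)**2*(12 - 20))/(-20*(12 - 20)) - 1*4625794 = (1/186)*(-1/20)*(-93 + 400*(-8))/(-8) - 4625794 = (1/186)*(-1/20)*(-1/8)*(-93 - 3200) - 4625794 = (1/186)*(-1/20)*(-1/8)*(-3293) - 4625794 = -3293/29760 - 4625794 = -137663632733/29760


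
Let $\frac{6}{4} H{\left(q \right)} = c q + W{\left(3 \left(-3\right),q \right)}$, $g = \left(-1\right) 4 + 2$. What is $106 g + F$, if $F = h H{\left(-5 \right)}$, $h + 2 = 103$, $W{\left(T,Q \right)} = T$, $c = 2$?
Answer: $- \frac{4474}{3} \approx -1491.3$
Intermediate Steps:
$g = -2$ ($g = -4 + 2 = -2$)
$H{\left(q \right)} = -6 + \frac{4 q}{3}$ ($H{\left(q \right)} = \frac{2 \left(2 q + 3 \left(-3\right)\right)}{3} = \frac{2 \left(2 q - 9\right)}{3} = \frac{2 \left(-9 + 2 q\right)}{3} = -6 + \frac{4 q}{3}$)
$h = 101$ ($h = -2 + 103 = 101$)
$F = - \frac{3838}{3}$ ($F = 101 \left(-6 + \frac{4}{3} \left(-5\right)\right) = 101 \left(-6 - \frac{20}{3}\right) = 101 \left(- \frac{38}{3}\right) = - \frac{3838}{3} \approx -1279.3$)
$106 g + F = 106 \left(-2\right) - \frac{3838}{3} = -212 - \frac{3838}{3} = - \frac{4474}{3}$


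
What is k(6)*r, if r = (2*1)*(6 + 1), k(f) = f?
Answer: 84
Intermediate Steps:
r = 14 (r = 2*7 = 14)
k(6)*r = 6*14 = 84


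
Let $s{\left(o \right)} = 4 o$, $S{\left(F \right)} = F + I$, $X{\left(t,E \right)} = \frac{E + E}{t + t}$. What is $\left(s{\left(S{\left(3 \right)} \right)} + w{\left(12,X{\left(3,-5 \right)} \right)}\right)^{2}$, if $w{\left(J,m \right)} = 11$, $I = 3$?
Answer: $1225$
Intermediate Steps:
$X{\left(t,E \right)} = \frac{E}{t}$ ($X{\left(t,E \right)} = \frac{2 E}{2 t} = 2 E \frac{1}{2 t} = \frac{E}{t}$)
$S{\left(F \right)} = 3 + F$ ($S{\left(F \right)} = F + 3 = 3 + F$)
$\left(s{\left(S{\left(3 \right)} \right)} + w{\left(12,X{\left(3,-5 \right)} \right)}\right)^{2} = \left(4 \left(3 + 3\right) + 11\right)^{2} = \left(4 \cdot 6 + 11\right)^{2} = \left(24 + 11\right)^{2} = 35^{2} = 1225$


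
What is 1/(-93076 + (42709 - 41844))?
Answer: -1/92211 ≈ -1.0845e-5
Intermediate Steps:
1/(-93076 + (42709 - 41844)) = 1/(-93076 + 865) = 1/(-92211) = -1/92211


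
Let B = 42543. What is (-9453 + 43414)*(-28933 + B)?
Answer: 462209210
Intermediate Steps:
(-9453 + 43414)*(-28933 + B) = (-9453 + 43414)*(-28933 + 42543) = 33961*13610 = 462209210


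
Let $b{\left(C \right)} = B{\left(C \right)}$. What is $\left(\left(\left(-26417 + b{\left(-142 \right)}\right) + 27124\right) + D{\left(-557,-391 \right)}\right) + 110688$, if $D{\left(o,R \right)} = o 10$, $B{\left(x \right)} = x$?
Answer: $105683$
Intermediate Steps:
$D{\left(o,R \right)} = 10 o$
$b{\left(C \right)} = C$
$\left(\left(\left(-26417 + b{\left(-142 \right)}\right) + 27124\right) + D{\left(-557,-391 \right)}\right) + 110688 = \left(\left(\left(-26417 - 142\right) + 27124\right) + 10 \left(-557\right)\right) + 110688 = \left(\left(-26559 + 27124\right) - 5570\right) + 110688 = \left(565 - 5570\right) + 110688 = -5005 + 110688 = 105683$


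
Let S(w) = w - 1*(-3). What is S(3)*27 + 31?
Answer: 193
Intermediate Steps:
S(w) = 3 + w (S(w) = w + 3 = 3 + w)
S(3)*27 + 31 = (3 + 3)*27 + 31 = 6*27 + 31 = 162 + 31 = 193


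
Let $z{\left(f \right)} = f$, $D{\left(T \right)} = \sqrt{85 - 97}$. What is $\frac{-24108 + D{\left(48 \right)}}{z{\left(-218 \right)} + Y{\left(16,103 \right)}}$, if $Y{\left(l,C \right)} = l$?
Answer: $\frac{12054}{101} - \frac{i \sqrt{3}}{101} \approx 119.35 - 0.017149 i$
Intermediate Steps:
$D{\left(T \right)} = 2 i \sqrt{3}$ ($D{\left(T \right)} = \sqrt{-12} = 2 i \sqrt{3}$)
$\frac{-24108 + D{\left(48 \right)}}{z{\left(-218 \right)} + Y{\left(16,103 \right)}} = \frac{-24108 + 2 i \sqrt{3}}{-218 + 16} = \frac{-24108 + 2 i \sqrt{3}}{-202} = \left(-24108 + 2 i \sqrt{3}\right) \left(- \frac{1}{202}\right) = \frac{12054}{101} - \frac{i \sqrt{3}}{101}$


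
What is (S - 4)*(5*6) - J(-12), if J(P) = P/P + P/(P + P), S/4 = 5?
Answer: 957/2 ≈ 478.50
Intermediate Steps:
S = 20 (S = 4*5 = 20)
J(P) = 3/2 (J(P) = 1 + P/((2*P)) = 1 + P*(1/(2*P)) = 1 + 1/2 = 3/2)
(S - 4)*(5*6) - J(-12) = (20 - 4)*(5*6) - 1*3/2 = 16*30 - 3/2 = 480 - 3/2 = 957/2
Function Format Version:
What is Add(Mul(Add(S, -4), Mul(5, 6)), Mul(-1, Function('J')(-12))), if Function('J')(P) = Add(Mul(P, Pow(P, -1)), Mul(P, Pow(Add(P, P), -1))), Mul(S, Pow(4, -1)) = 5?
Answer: Rational(957, 2) ≈ 478.50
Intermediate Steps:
S = 20 (S = Mul(4, 5) = 20)
Function('J')(P) = Rational(3, 2) (Function('J')(P) = Add(1, Mul(P, Pow(Mul(2, P), -1))) = Add(1, Mul(P, Mul(Rational(1, 2), Pow(P, -1)))) = Add(1, Rational(1, 2)) = Rational(3, 2))
Add(Mul(Add(S, -4), Mul(5, 6)), Mul(-1, Function('J')(-12))) = Add(Mul(Add(20, -4), Mul(5, 6)), Mul(-1, Rational(3, 2))) = Add(Mul(16, 30), Rational(-3, 2)) = Add(480, Rational(-3, 2)) = Rational(957, 2)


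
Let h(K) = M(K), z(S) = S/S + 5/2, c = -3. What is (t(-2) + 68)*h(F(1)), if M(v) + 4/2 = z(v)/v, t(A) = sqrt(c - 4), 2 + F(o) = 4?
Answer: -17 - I*sqrt(7)/4 ≈ -17.0 - 0.66144*I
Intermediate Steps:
z(S) = 7/2 (z(S) = 1 + 5*(1/2) = 1 + 5/2 = 7/2)
F(o) = 2 (F(o) = -2 + 4 = 2)
t(A) = I*sqrt(7) (t(A) = sqrt(-3 - 4) = sqrt(-7) = I*sqrt(7))
M(v) = -2 + 7/(2*v)
h(K) = -2 + 7/(2*K)
(t(-2) + 68)*h(F(1)) = (I*sqrt(7) + 68)*(-2 + (7/2)/2) = (68 + I*sqrt(7))*(-2 + (7/2)*(1/2)) = (68 + I*sqrt(7))*(-2 + 7/4) = (68 + I*sqrt(7))*(-1/4) = -17 - I*sqrt(7)/4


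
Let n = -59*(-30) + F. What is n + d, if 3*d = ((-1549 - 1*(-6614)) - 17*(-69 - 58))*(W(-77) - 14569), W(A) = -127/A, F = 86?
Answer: -385839568/11 ≈ -3.5076e+7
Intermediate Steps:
d = -385859984/11 (d = (((-1549 - 1*(-6614)) - 17*(-69 - 58))*(-127/(-77) - 14569))/3 = (((-1549 + 6614) - 17*(-127))*(-127*(-1/77) - 14569))/3 = ((5065 + 2159)*(127/77 - 14569))/3 = (7224*(-1121686/77))/3 = (⅓)*(-1157579952/11) = -385859984/11 ≈ -3.5078e+7)
n = 1856 (n = -59*(-30) + 86 = 1770 + 86 = 1856)
n + d = 1856 - 385859984/11 = -385839568/11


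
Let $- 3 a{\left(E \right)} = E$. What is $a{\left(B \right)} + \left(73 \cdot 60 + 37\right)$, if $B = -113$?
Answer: $\frac{13364}{3} \approx 4454.7$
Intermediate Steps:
$a{\left(E \right)} = - \frac{E}{3}$
$a{\left(B \right)} + \left(73 \cdot 60 + 37\right) = \left(- \frac{1}{3}\right) \left(-113\right) + \left(73 \cdot 60 + 37\right) = \frac{113}{3} + \left(4380 + 37\right) = \frac{113}{3} + 4417 = \frac{13364}{3}$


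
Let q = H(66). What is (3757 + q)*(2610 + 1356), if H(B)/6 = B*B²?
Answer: 6856155078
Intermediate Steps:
H(B) = 6*B³ (H(B) = 6*(B*B²) = 6*B³)
q = 1724976 (q = 6*66³ = 6*287496 = 1724976)
(3757 + q)*(2610 + 1356) = (3757 + 1724976)*(2610 + 1356) = 1728733*3966 = 6856155078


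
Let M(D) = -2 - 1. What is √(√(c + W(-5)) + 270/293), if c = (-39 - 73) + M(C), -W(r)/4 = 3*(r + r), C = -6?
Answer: √(79110 + 85849*√5)/293 ≈ 1.7770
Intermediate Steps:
W(r) = -24*r (W(r) = -12*(r + r) = -12*2*r = -24*r)
M(D) = -3
c = -115 (c = (-39 - 73) - 3 = -112 - 3 = -115)
√(√(c + W(-5)) + 270/293) = √(√(-115 - 24*(-5)) + 270/293) = √(√(-115 + 120) + 270*(1/293)) = √(√5 + 270/293) = √(270/293 + √5)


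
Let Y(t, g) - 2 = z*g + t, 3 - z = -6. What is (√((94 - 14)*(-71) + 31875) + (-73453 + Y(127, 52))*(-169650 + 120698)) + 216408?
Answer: 3566663320 + 13*√155 ≈ 3.5667e+9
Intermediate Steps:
z = 9 (z = 3 - 1*(-6) = 3 + 6 = 9)
Y(t, g) = 2 + t + 9*g (Y(t, g) = 2 + (9*g + t) = 2 + (t + 9*g) = 2 + t + 9*g)
(√((94 - 14)*(-71) + 31875) + (-73453 + Y(127, 52))*(-169650 + 120698)) + 216408 = (√((94 - 14)*(-71) + 31875) + (-73453 + (2 + 127 + 9*52))*(-169650 + 120698)) + 216408 = (√(80*(-71) + 31875) + (-73453 + (2 + 127 + 468))*(-48952)) + 216408 = (√(-5680 + 31875) + (-73453 + 597)*(-48952)) + 216408 = (√26195 - 72856*(-48952)) + 216408 = (13*√155 + 3566446912) + 216408 = (3566446912 + 13*√155) + 216408 = 3566663320 + 13*√155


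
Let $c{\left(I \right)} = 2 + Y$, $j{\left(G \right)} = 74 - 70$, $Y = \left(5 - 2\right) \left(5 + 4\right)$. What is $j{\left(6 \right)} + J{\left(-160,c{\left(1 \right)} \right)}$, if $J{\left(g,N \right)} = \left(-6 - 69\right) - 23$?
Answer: $-94$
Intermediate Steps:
$Y = 27$ ($Y = 3 \cdot 9 = 27$)
$j{\left(G \right)} = 4$
$c{\left(I \right)} = 29$ ($c{\left(I \right)} = 2 + 27 = 29$)
$J{\left(g,N \right)} = -98$ ($J{\left(g,N \right)} = -75 - 23 = -98$)
$j{\left(6 \right)} + J{\left(-160,c{\left(1 \right)} \right)} = 4 - 98 = -94$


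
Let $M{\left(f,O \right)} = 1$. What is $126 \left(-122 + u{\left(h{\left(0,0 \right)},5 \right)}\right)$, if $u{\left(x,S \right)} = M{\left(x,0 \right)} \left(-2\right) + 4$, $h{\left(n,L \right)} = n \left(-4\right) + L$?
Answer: $-15120$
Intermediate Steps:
$h{\left(n,L \right)} = L - 4 n$ ($h{\left(n,L \right)} = - 4 n + L = L - 4 n$)
$u{\left(x,S \right)} = 2$ ($u{\left(x,S \right)} = 1 \left(-2\right) + 4 = -2 + 4 = 2$)
$126 \left(-122 + u{\left(h{\left(0,0 \right)},5 \right)}\right) = 126 \left(-122 + 2\right) = 126 \left(-120\right) = -15120$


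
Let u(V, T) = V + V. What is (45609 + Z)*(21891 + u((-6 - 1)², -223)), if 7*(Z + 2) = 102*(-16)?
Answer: 6984080213/7 ≈ 9.9773e+8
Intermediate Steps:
Z = -1646/7 (Z = -2 + (102*(-16))/7 = -2 + (⅐)*(-1632) = -2 - 1632/7 = -1646/7 ≈ -235.14)
u(V, T) = 2*V
(45609 + Z)*(21891 + u((-6 - 1)², -223)) = (45609 - 1646/7)*(21891 + 2*(-6 - 1)²) = 317617*(21891 + 2*(-7)²)/7 = 317617*(21891 + 2*49)/7 = 317617*(21891 + 98)/7 = (317617/7)*21989 = 6984080213/7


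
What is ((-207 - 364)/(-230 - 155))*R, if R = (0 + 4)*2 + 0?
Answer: 4568/385 ≈ 11.865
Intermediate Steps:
R = 8 (R = 4*2 + 0 = 8 + 0 = 8)
((-207 - 364)/(-230 - 155))*R = ((-207 - 364)/(-230 - 155))*8 = -571/(-385)*8 = -571*(-1/385)*8 = (571/385)*8 = 4568/385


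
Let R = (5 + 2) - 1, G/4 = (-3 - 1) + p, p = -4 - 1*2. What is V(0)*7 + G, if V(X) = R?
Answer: 2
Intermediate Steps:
p = -6 (p = -4 - 2 = -6)
G = -40 (G = 4*((-3 - 1) - 6) = 4*(-4 - 6) = 4*(-10) = -40)
R = 6 (R = 7 - 1 = 6)
V(X) = 6
V(0)*7 + G = 6*7 - 40 = 42 - 40 = 2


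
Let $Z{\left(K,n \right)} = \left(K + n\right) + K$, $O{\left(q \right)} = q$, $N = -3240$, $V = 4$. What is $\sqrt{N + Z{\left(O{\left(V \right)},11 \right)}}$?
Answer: $i \sqrt{3221} \approx 56.754 i$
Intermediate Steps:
$Z{\left(K,n \right)} = n + 2 K$
$\sqrt{N + Z{\left(O{\left(V \right)},11 \right)}} = \sqrt{-3240 + \left(11 + 2 \cdot 4\right)} = \sqrt{-3240 + \left(11 + 8\right)} = \sqrt{-3240 + 19} = \sqrt{-3221} = i \sqrt{3221}$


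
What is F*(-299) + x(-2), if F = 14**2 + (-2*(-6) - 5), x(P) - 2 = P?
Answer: -60697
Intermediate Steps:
x(P) = 2 + P
F = 203 (F = 196 + (12 - 5) = 196 + 7 = 203)
F*(-299) + x(-2) = 203*(-299) + (2 - 2) = -60697 + 0 = -60697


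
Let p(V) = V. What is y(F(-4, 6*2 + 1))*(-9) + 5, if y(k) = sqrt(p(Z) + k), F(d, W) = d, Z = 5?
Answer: -4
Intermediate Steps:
y(k) = sqrt(5 + k)
y(F(-4, 6*2 + 1))*(-9) + 5 = sqrt(5 - 4)*(-9) + 5 = sqrt(1)*(-9) + 5 = 1*(-9) + 5 = -9 + 5 = -4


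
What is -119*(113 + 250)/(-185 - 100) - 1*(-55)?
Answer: 19624/95 ≈ 206.57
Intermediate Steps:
-119*(113 + 250)/(-185 - 100) - 1*(-55) = -119/((-285/363)) + 55 = -119/((-285*1/363)) + 55 = -119/(-95/121) + 55 = -119*(-121/95) + 55 = 14399/95 + 55 = 19624/95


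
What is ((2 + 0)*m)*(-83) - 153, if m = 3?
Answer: -651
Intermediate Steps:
((2 + 0)*m)*(-83) - 153 = ((2 + 0)*3)*(-83) - 153 = (2*3)*(-83) - 153 = 6*(-83) - 153 = -498 - 153 = -651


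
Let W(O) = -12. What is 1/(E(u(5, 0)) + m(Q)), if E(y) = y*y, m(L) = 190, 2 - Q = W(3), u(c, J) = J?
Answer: 1/190 ≈ 0.0052632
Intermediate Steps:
Q = 14 (Q = 2 - 1*(-12) = 2 + 12 = 14)
E(y) = y²
1/(E(u(5, 0)) + m(Q)) = 1/(0² + 190) = 1/(0 + 190) = 1/190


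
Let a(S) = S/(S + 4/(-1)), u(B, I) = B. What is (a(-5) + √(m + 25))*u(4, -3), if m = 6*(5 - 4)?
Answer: 20/9 + 4*√31 ≈ 24.493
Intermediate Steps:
m = 6 (m = 6*1 = 6)
a(S) = S/(-4 + S) (a(S) = S/(S + 4*(-1)) = S/(S - 4) = S/(-4 + S))
(a(-5) + √(m + 25))*u(4, -3) = (-5/(-4 - 5) + √(6 + 25))*4 = (-5/(-9) + √31)*4 = (-5*(-⅑) + √31)*4 = (5/9 + √31)*4 = 20/9 + 4*√31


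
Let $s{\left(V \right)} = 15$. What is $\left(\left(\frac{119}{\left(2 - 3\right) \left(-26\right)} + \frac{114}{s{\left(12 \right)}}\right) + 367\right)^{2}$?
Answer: $\frac{2429799849}{16900} \approx 1.4378 \cdot 10^{5}$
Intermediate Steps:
$\left(\left(\frac{119}{\left(2 - 3\right) \left(-26\right)} + \frac{114}{s{\left(12 \right)}}\right) + 367\right)^{2} = \left(\left(\frac{119}{\left(2 - 3\right) \left(-26\right)} + \frac{114}{15}\right) + 367\right)^{2} = \left(\left(\frac{119}{\left(-1\right) \left(-26\right)} + 114 \cdot \frac{1}{15}\right) + 367\right)^{2} = \left(\left(\frac{119}{26} + \frac{38}{5}\right) + 367\right)^{2} = \left(\frac{1583}{130} + 367\right)^{2} = \left(\frac{49293}{130}\right)^{2} = \frac{2429799849}{16900}$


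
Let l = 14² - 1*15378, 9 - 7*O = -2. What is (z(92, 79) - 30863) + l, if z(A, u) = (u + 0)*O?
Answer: -321446/7 ≈ -45921.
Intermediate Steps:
O = 11/7 (O = 9/7 - ⅐*(-2) = 9/7 + 2/7 = 11/7 ≈ 1.5714)
l = -15182 (l = 196 - 15378 = -15182)
z(A, u) = 11*u/7 (z(A, u) = (u + 0)*(11/7) = u*(11/7) = 11*u/7)
(z(92, 79) - 30863) + l = ((11/7)*79 - 30863) - 15182 = (869/7 - 30863) - 15182 = -215172/7 - 15182 = -321446/7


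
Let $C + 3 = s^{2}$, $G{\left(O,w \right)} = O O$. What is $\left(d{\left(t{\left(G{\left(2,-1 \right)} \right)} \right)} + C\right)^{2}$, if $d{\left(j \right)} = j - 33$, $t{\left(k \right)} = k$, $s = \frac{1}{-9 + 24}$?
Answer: $\frac{51825601}{50625} \approx 1023.7$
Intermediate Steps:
$G{\left(O,w \right)} = O^{2}$
$s = \frac{1}{15} \approx 0.066667$
$d{\left(j \right)} = -33 + j$
$C = - \frac{674}{225}$ ($C = -3 + \left(\frac{1}{15}\right)^{2} = -3 + \frac{1}{225} = - \frac{674}{225} \approx -2.9956$)
$\left(d{\left(t{\left(G{\left(2,-1 \right)} \right)} \right)} + C\right)^{2} = \left(\left(-33 + 2^{2}\right) - \frac{674}{225}\right)^{2} = \left(\left(-33 + 4\right) - \frac{674}{225}\right)^{2} = \left(-29 - \frac{674}{225}\right)^{2} = \left(- \frac{7199}{225}\right)^{2} = \frac{51825601}{50625}$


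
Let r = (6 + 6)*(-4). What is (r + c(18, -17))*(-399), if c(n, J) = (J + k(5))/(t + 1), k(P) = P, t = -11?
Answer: 93366/5 ≈ 18673.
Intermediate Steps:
c(n, J) = -½ - J/10 (c(n, J) = (J + 5)/(-11 + 1) = (5 + J)/(-10) = (5 + J)*(-⅒) = -½ - J/10)
r = -48 (r = 12*(-4) = -48)
(r + c(18, -17))*(-399) = (-48 + (-½ - ⅒*(-17)))*(-399) = (-48 + (-½ + 17/10))*(-399) = (-48 + 6/5)*(-399) = -234/5*(-399) = 93366/5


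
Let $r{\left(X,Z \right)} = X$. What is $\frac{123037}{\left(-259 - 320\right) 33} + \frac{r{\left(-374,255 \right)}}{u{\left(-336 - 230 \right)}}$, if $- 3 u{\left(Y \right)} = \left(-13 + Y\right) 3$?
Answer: $- \frac{135379}{19107} \approx -7.0853$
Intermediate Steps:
$u{\left(Y \right)} = 13 - Y$ ($u{\left(Y \right)} = - \frac{\left(-13 + Y\right) 3}{3} = - \frac{-39 + 3 Y}{3} = 13 - Y$)
$\frac{123037}{\left(-259 - 320\right) 33} + \frac{r{\left(-374,255 \right)}}{u{\left(-336 - 230 \right)}} = \frac{123037}{\left(-259 - 320\right) 33} - \frac{374}{13 - \left(-336 - 230\right)} = \frac{123037}{\left(-579\right) 33} - \frac{374}{13 - \left(-336 - 230\right)} = \frac{123037}{-19107} - \frac{374}{13 - -566} = 123037 \left(- \frac{1}{19107}\right) - \frac{374}{13 + 566} = - \frac{123037}{19107} - \frac{374}{579} = - \frac{135379}{19107}$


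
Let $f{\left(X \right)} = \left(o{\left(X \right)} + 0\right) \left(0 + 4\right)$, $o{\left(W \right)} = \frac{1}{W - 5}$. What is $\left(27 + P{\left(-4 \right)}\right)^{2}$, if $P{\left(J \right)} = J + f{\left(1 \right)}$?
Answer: $484$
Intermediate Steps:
$o{\left(W \right)} = \frac{1}{-5 + W}$
$f{\left(X \right)} = \frac{4}{-5 + X}$ ($f{\left(X \right)} = \left(\frac{1}{-5 + X} + 0\right) \left(0 + 4\right) = \frac{1}{-5 + X} 4 = \frac{4}{-5 + X}$)
$P{\left(J \right)} = -1 + J$ ($P{\left(J \right)} = J + \frac{4}{-5 + 1} = J + \frac{4}{-4} = J + 4 \left(- \frac{1}{4}\right) = J - 1 = -1 + J$)
$\left(27 + P{\left(-4 \right)}\right)^{2} = \left(27 - 5\right)^{2} = 22^{2} = 484$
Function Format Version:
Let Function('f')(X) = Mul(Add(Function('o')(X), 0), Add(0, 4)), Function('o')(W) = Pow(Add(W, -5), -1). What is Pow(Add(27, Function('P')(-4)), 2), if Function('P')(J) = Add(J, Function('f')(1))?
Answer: 484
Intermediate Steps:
Function('o')(W) = Pow(Add(-5, W), -1)
Function('f')(X) = Mul(4, Pow(Add(-5, X), -1)) (Function('f')(X) = Mul(Add(Pow(Add(-5, X), -1), 0), Add(0, 4)) = Mul(Pow(Add(-5, X), -1), 4) = Mul(4, Pow(Add(-5, X), -1)))
Function('P')(J) = Add(-1, J) (Function('P')(J) = Add(J, Mul(4, Pow(Add(-5, 1), -1))) = Add(J, Mul(4, Pow(-4, -1))) = Add(J, Mul(4, Rational(-1, 4))) = Add(J, -1) = Add(-1, J))
Pow(Add(27, Function('P')(-4)), 2) = Pow(Add(27, Add(-1, -4)), 2) = Pow(Add(27, -5), 2) = Pow(22, 2) = 484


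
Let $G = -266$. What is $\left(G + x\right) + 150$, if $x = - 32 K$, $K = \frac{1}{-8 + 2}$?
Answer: $- \frac{332}{3} \approx -110.67$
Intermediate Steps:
$K = - \frac{1}{6}$ ($K = \frac{1}{-6} = - \frac{1}{6} \approx -0.16667$)
$x = \frac{16}{3}$ ($x = \left(-32\right) \left(- \frac{1}{6}\right) = \frac{16}{3} \approx 5.3333$)
$\left(G + x\right) + 150 = \left(-266 + \frac{16}{3}\right) + 150 = - \frac{782}{3} + 150 = - \frac{332}{3}$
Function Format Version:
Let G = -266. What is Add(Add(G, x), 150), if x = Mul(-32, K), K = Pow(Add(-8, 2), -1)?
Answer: Rational(-332, 3) ≈ -110.67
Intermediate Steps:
K = Rational(-1, 6) (K = Pow(-6, -1) = Rational(-1, 6) ≈ -0.16667)
x = Rational(16, 3) (x = Mul(-32, Rational(-1, 6)) = Rational(16, 3) ≈ 5.3333)
Add(Add(G, x), 150) = Add(Add(-266, Rational(16, 3)), 150) = Add(Rational(-782, 3), 150) = Rational(-332, 3)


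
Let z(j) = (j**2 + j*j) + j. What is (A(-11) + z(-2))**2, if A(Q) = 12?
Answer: 324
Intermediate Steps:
z(j) = j + 2*j**2 (z(j) = (j**2 + j**2) + j = 2*j**2 + j = j + 2*j**2)
(A(-11) + z(-2))**2 = (12 - 2*(1 + 2*(-2)))**2 = (12 - 2*(1 - 4))**2 = (12 - 2*(-3))**2 = (12 + 6)**2 = 18**2 = 324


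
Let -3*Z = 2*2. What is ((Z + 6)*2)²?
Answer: 784/9 ≈ 87.111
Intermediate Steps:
Z = -4/3 (Z = -2*2/3 = -⅓*4 = -4/3 ≈ -1.3333)
((Z + 6)*2)² = ((-4/3 + 6)*2)² = ((14/3)*2)² = (28/3)² = 784/9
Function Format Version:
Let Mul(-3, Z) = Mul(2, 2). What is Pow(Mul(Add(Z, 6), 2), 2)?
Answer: Rational(784, 9) ≈ 87.111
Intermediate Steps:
Z = Rational(-4, 3) (Z = Mul(Rational(-1, 3), Mul(2, 2)) = Mul(Rational(-1, 3), 4) = Rational(-4, 3) ≈ -1.3333)
Pow(Mul(Add(Z, 6), 2), 2) = Pow(Mul(Add(Rational(-4, 3), 6), 2), 2) = Pow(Mul(Rational(14, 3), 2), 2) = Pow(Rational(28, 3), 2) = Rational(784, 9)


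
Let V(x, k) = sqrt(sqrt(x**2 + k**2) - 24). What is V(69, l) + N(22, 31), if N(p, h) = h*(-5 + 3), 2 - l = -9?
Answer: -62 + sqrt(-24 + sqrt(4882)) ≈ -55.227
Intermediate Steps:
l = 11 (l = 2 - 1*(-9) = 2 + 9 = 11)
V(x, k) = sqrt(-24 + sqrt(k**2 + x**2)) (V(x, k) = sqrt(sqrt(k**2 + x**2) - 24) = sqrt(-24 + sqrt(k**2 + x**2)))
N(p, h) = -2*h (N(p, h) = h*(-2) = -2*h)
V(69, l) + N(22, 31) = sqrt(-24 + sqrt(11**2 + 69**2)) - 2*31 = sqrt(-24 + sqrt(121 + 4761)) - 62 = sqrt(-24 + sqrt(4882)) - 62 = -62 + sqrt(-24 + sqrt(4882))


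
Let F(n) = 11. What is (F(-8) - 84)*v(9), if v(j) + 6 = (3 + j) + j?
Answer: -1095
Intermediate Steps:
v(j) = -3 + 2*j (v(j) = -6 + ((3 + j) + j) = -6 + (3 + 2*j) = -3 + 2*j)
(F(-8) - 84)*v(9) = (11 - 84)*(-3 + 2*9) = -73*(-3 + 18) = -73*15 = -1095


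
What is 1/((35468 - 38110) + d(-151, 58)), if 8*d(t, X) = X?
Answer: -4/10539 ≈ -0.00037954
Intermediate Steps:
d(t, X) = X/8
1/((35468 - 38110) + d(-151, 58)) = 1/((35468 - 38110) + (⅛)*58) = 1/(-2642 + 29/4) = 1/(-10539/4) = -4/10539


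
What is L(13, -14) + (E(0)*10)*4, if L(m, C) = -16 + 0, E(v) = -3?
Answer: -136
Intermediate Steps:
L(m, C) = -16
L(13, -14) + (E(0)*10)*4 = -16 - 3*10*4 = -16 - 30*4 = -16 - 120 = -136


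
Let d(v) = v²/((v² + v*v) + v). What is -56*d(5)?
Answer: -280/11 ≈ -25.455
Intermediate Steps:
d(v) = v²/(v + 2*v²) (d(v) = v²/((v² + v²) + v) = v²/(2*v² + v) = v²/(v + 2*v²))
-56*d(5) = -280/(1 + 2*5) = -280/(1 + 10) = -280/11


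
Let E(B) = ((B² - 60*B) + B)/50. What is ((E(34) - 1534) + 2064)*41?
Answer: 21033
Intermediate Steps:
E(B) = -59*B/50 + B²/50 (E(B) = (B² - 59*B)*(1/50) = -59*B/50 + B²/50)
((E(34) - 1534) + 2064)*41 = (((1/50)*34*(-59 + 34) - 1534) + 2064)*41 = (((1/50)*34*(-25) - 1534) + 2064)*41 = ((-17 - 1534) + 2064)*41 = (-1551 + 2064)*41 = 513*41 = 21033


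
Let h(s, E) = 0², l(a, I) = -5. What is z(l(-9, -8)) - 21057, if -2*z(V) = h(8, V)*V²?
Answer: -21057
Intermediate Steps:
h(s, E) = 0
z(V) = 0 (z(V) = -0*V² = -½*0 = 0)
z(l(-9, -8)) - 21057 = 0 - 21057 = -21057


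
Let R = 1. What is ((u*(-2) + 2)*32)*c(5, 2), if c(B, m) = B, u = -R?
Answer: 640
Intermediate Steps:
u = -1 (u = -1*1 = -1)
((u*(-2) + 2)*32)*c(5, 2) = ((-1*(-2) + 2)*32)*5 = ((2 + 2)*32)*5 = (4*32)*5 = 128*5 = 640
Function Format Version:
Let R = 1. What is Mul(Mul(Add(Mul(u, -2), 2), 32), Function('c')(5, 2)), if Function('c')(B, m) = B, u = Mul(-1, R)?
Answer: 640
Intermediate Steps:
u = -1 (u = Mul(-1, 1) = -1)
Mul(Mul(Add(Mul(u, -2), 2), 32), Function('c')(5, 2)) = Mul(Mul(Add(Mul(-1, -2), 2), 32), 5) = Mul(Mul(Add(2, 2), 32), 5) = Mul(Mul(4, 32), 5) = Mul(128, 5) = 640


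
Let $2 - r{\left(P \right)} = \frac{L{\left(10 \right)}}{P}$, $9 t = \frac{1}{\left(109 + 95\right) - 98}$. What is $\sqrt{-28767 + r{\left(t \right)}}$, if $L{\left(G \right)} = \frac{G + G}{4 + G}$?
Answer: $\frac{i \sqrt{1476265}}{7} \approx 173.57 i$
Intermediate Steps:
$t = \frac{1}{954}$ ($t = \frac{1}{9 \left(\left(109 + 95\right) - 98\right)} = \frac{1}{9 \left(204 - 98\right)} = \frac{1}{9 \cdot 106} = \frac{1}{9} \cdot \frac{1}{106} = \frac{1}{954} \approx 0.0010482$)
$L{\left(G \right)} = \frac{2 G}{4 + G}$
$r{\left(P \right)} = 2 - \frac{10}{7 P}$ ($r{\left(P \right)} = 2 - \frac{2 \cdot 10 \frac{1}{4 + 10}}{P} = 2 - \frac{2 \cdot 10 \cdot \frac{1}{14}}{P} = 2 - \frac{10}{7 P}$)
$\sqrt{-28767 + r{\left(t \right)}} = \sqrt{-28767 + \left(2 - \frac{10 \frac{1}{\frac{1}{954}}}{7}\right)} = \sqrt{-28767 + \left(2 - \frac{9540}{7}\right)} = \sqrt{-28767 - \frac{9526}{7}} = \sqrt{- \frac{210895}{7}} = \frac{i \sqrt{1476265}}{7}$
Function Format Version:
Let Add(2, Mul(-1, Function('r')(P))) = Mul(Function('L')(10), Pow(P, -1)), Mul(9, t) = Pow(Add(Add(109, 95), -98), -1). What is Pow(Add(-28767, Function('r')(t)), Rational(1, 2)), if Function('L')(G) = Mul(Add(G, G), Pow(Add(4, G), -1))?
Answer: Mul(Rational(1, 7), I, Pow(1476265, Rational(1, 2))) ≈ Mul(173.57, I)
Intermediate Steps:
t = Rational(1, 954) (t = Mul(Rational(1, 9), Pow(Add(Add(109, 95), -98), -1)) = Mul(Rational(1, 9), Pow(Add(204, -98), -1)) = Mul(Rational(1, 9), Pow(106, -1)) = Mul(Rational(1, 9), Rational(1, 106)) = Rational(1, 954) ≈ 0.0010482)
Function('L')(G) = Mul(2, G, Pow(Add(4, G), -1)) (Function('L')(G) = Mul(Mul(2, G), Pow(Add(4, G), -1)) = Mul(2, G, Pow(Add(4, G), -1)))
Function('r')(P) = Add(2, Mul(Rational(-10, 7), Pow(P, -1))) (Function('r')(P) = Add(2, Mul(-1, Mul(Mul(2, 10, Pow(Add(4, 10), -1)), Pow(P, -1)))) = Add(2, Mul(-1, Mul(Mul(2, 10, Pow(14, -1)), Pow(P, -1)))) = Add(2, Mul(-1, Mul(Mul(2, 10, Rational(1, 14)), Pow(P, -1)))) = Add(2, Mul(-1, Mul(Rational(10, 7), Pow(P, -1)))) = Add(2, Mul(Rational(-10, 7), Pow(P, -1))))
Pow(Add(-28767, Function('r')(t)), Rational(1, 2)) = Pow(Add(-28767, Add(2, Mul(Rational(-10, 7), Pow(Rational(1, 954), -1)))), Rational(1, 2)) = Pow(Add(-28767, Add(2, Mul(Rational(-10, 7), 954))), Rational(1, 2)) = Pow(Add(-28767, Add(2, Rational(-9540, 7))), Rational(1, 2)) = Pow(Add(-28767, Rational(-9526, 7)), Rational(1, 2)) = Pow(Rational(-210895, 7), Rational(1, 2)) = Mul(Rational(1, 7), I, Pow(1476265, Rational(1, 2)))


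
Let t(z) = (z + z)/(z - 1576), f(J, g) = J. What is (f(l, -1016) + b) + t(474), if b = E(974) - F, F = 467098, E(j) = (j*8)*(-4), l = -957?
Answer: -275072347/551 ≈ -4.9922e+5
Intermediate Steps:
E(j) = -32*j (E(j) = (8*j)*(-4) = -32*j)
t(z) = 2*z/(-1576 + z) (t(z) = (2*z)/(-1576 + z) = 2*z/(-1576 + z))
b = -498266 (b = -32*974 - 1*467098 = -31168 - 467098 = -498266)
(f(l, -1016) + b) + t(474) = (-957 - 498266) + 2*474/(-1576 + 474) = -499223 + 2*474/(-1102) = -499223 + 2*474*(-1/1102) = -499223 - 474/551 = -275072347/551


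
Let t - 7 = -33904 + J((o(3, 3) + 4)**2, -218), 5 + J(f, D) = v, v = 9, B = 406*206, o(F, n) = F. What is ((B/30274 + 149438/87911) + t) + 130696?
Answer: 128822542949225/1330708807 ≈ 96808.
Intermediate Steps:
B = 83636
J(f, D) = 4 (J(f, D) = -5 + 9 = 4)
t = -33893 (t = 7 + (-33904 + 4) = 7 - 33900 = -33893)
((B/30274 + 149438/87911) + t) + 130696 = ((83636/30274 + 149438/87911) - 33893) + 130696 = ((83636*(1/30274) + 149438*(1/87911)) - 33893) + 130696 = ((41818/15137 + 149438/87911) - 33893) + 130696 = (5938305204/1330708807 - 33893) + 130696 = -45095775290447/1330708807 + 130696 = 128822542949225/1330708807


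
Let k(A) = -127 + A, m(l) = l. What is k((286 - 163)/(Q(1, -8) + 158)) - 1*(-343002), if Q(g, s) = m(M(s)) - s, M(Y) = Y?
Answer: 54174373/158 ≈ 3.4288e+5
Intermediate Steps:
Q(g, s) = 0 (Q(g, s) = s - s = 0)
k((286 - 163)/(Q(1, -8) + 158)) - 1*(-343002) = (-127 + (286 - 163)/(0 + 158)) - 1*(-343002) = (-127 + 123/158) + 343002 = -19943/158 + 343002 = 54174373/158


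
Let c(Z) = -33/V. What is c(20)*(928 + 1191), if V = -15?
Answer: 23309/5 ≈ 4661.8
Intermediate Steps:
c(Z) = 11/5 (c(Z) = -33/(-15) = -33*(-1/15) = 11/5)
c(20)*(928 + 1191) = 11*(928 + 1191)/5 = (11/5)*2119 = 23309/5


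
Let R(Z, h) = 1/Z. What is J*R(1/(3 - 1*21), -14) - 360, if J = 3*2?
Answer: -468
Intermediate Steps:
J = 6
J*R(1/(3 - 1*21), -14) - 360 = 6/(1/(3 - 1*21)) - 360 = 6/(1/(3 - 21)) - 360 = 6/(1/(-18)) - 360 = 6/(-1/18) - 360 = 6*(-18) - 360 = -108 - 360 = -468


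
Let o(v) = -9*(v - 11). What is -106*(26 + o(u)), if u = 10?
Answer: -3710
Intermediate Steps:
o(v) = 99 - 9*v (o(v) = -9*(-11 + v) = 99 - 9*v)
-106*(26 + o(u)) = -106*(26 + (99 - 9*10)) = -106*(26 + (99 - 90)) = -106*(26 + 9) = -106*35 = -3710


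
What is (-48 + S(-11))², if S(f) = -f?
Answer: 1369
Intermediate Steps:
(-48 + S(-11))² = (-48 - 1*(-11))² = (-48 + 11)² = (-37)² = 1369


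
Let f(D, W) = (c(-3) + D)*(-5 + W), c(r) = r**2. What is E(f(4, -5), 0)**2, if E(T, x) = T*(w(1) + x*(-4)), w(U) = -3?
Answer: 152100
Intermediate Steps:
f(D, W) = (-5 + W)*(9 + D) (f(D, W) = ((-3)**2 + D)*(-5 + W) = (9 + D)*(-5 + W) = (-5 + W)*(9 + D))
E(T, x) = T*(-3 - 4*x) (E(T, x) = T*(-3 + x*(-4)) = T*(-3 - 4*x))
E(f(4, -5), 0)**2 = (-(-45 - 5*4 + 9*(-5) + 4*(-5))*(3 + 4*0))**2 = (-(-45 - 20 - 45 - 20)*(3 + 0))**2 = (-1*(-130)*3)**2 = 390**2 = 152100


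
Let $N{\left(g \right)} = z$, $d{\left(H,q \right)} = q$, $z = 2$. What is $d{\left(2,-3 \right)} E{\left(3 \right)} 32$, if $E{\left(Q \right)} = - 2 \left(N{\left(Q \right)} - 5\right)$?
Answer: $-576$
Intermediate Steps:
$N{\left(g \right)} = 2$
$E{\left(Q \right)} = 6$ ($E{\left(Q \right)} = - 2 \left(2 - 5\right) = \left(-2\right) \left(-3\right) = 6$)
$d{\left(2,-3 \right)} E{\left(3 \right)} 32 = \left(-3\right) 6 \cdot 32 = \left(-18\right) 32 = -576$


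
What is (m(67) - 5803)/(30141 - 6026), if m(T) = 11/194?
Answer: -1125771/4678310 ≈ -0.24064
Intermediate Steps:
m(T) = 11/194 (m(T) = 11*(1/194) = 11/194)
(m(67) - 5803)/(30141 - 6026) = (11/194 - 5803)/(30141 - 6026) = -1125771/194/24115 = -1125771/194*1/24115 = -1125771/4678310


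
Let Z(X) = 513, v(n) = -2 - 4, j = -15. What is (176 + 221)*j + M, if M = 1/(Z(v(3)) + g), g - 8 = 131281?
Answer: -784880909/131802 ≈ -5955.0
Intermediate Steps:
v(n) = -6
g = 131289 (g = 8 + 131281 = 131289)
M = 1/131802 (M = 1/(513 + 131289) = 1/131802 ≈ 7.5871e-6)
(176 + 221)*j + M = (176 + 221)*(-15) + 1/131802 = 397*(-15) + 1/131802 = -5955 + 1/131802 = -784880909/131802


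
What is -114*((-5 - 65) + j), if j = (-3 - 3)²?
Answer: 3876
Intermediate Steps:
j = 36 (j = (-6)² = 36)
-114*((-5 - 65) + j) = -114*((-5 - 65) + 36) = -114*(-70 + 36) = -114*(-34) = 3876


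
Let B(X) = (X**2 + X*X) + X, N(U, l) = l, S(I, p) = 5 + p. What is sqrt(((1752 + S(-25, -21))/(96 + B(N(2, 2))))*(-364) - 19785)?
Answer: I*sqrt(72321521)/53 ≈ 160.46*I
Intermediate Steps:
B(X) = X + 2*X**2 (B(X) = (X**2 + X**2) + X = 2*X**2 + X = X + 2*X**2)
sqrt(((1752 + S(-25, -21))/(96 + B(N(2, 2))))*(-364) - 19785) = sqrt(((1752 + (5 - 21))/(96 + 2*(1 + 2*2)))*(-364) - 19785) = sqrt(((1752 - 16)/(96 + 2*(1 + 4)))*(-364) - 19785) = sqrt((1736/(96 + 2*5))*(-364) - 19785) = sqrt((1736/(96 + 10))*(-364) - 19785) = sqrt((1736/106)*(-364) - 19785) = sqrt((1736*(1/106))*(-364) - 19785) = sqrt((868/53)*(-364) - 19785) = sqrt(-315952/53 - 19785) = sqrt(-1364557/53) = I*sqrt(72321521)/53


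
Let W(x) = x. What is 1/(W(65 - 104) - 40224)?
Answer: -1/40263 ≈ -2.4837e-5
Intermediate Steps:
1/(W(65 - 104) - 40224) = 1/((65 - 104) - 40224) = 1/(-39 - 40224) = 1/(-40263) = -1/40263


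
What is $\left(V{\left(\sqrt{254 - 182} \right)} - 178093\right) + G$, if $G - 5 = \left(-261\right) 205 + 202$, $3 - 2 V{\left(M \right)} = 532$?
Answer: $- \frac{463311}{2} \approx -2.3166 \cdot 10^{5}$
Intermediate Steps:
$V{\left(M \right)} = - \frac{529}{2}$ ($V{\left(M \right)} = \frac{3}{2} - 266 = - \frac{529}{2}$)
$G = -53298$ ($G = 5 + \left(\left(-261\right) 205 + 202\right) = 5 + \left(-53505 + 202\right) = 5 - 53303 = -53298$)
$\left(V{\left(\sqrt{254 - 182} \right)} - 178093\right) + G = \left(- \frac{529}{2} - 178093\right) - 53298 = - \frac{356715}{2} - 53298 = - \frac{463311}{2}$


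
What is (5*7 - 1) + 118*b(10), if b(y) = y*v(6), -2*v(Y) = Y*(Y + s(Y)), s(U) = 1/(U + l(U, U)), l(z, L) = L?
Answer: -21501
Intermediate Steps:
s(U) = 1/(2*U) (s(U) = 1/(U + U) = 1/(2*U))
v(Y) = -Y*(Y + 1/(2*Y))/2
b(y) = -73*y/4 (b(y) = y*(-1/4 - 1/2*6**2) = y*(-1/4 - 1/2*36) = y*(-1/4 - 18) = y*(-73/4) = -73*y/4)
(5*7 - 1) + 118*b(10) = (5*7 - 1) + 118*(-73/4*10) = (35 - 1) + 118*(-365/2) = 34 - 21535 = -21501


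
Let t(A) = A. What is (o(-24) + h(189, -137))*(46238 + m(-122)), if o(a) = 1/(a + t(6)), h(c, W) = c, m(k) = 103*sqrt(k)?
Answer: 78627719/9 + 350303*I*sqrt(122)/18 ≈ 8.7364e+6 + 2.1496e+5*I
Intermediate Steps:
o(a) = 1/(6 + a) (o(a) = 1/(a + 6) = 1/(6 + a))
(o(-24) + h(189, -137))*(46238 + m(-122)) = (1/(6 - 24) + 189)*(46238 + 103*sqrt(-122)) = (1/(-18) + 189)*(46238 + 103*(I*sqrt(122))) = (-1/18 + 189)*(46238 + 103*I*sqrt(122)) = 3401*(46238 + 103*I*sqrt(122))/18 = 78627719/9 + 350303*I*sqrt(122)/18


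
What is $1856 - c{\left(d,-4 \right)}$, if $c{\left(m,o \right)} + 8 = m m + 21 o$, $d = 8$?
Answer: $1884$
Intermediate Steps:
$c{\left(m,o \right)} = -8 + m^{2} + 21 o$ ($c{\left(m,o \right)} = -8 + \left(m m + 21 o\right) = -8 + \left(m^{2} + 21 o\right) = -8 + m^{2} + 21 o$)
$1856 - c{\left(d,-4 \right)} = 1856 - \left(-8 + 8^{2} + 21 \left(-4\right)\right) = 1856 - \left(-8 + 64 - 84\right) = 1856 - -28 = 1856 + 28 = 1884$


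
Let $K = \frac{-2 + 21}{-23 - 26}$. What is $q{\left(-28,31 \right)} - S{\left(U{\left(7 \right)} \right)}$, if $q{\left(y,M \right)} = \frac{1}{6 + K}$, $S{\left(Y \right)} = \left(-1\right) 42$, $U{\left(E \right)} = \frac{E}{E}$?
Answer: $\frac{11599}{275} \approx 42.178$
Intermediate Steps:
$U{\left(E \right)} = 1$
$S{\left(Y \right)} = -42$
$K = - \frac{19}{49}$ ($K = \frac{19}{-49} = 19 \left(- \frac{1}{49}\right) = - \frac{19}{49} \approx -0.38775$)
$q{\left(y,M \right)} = \frac{49}{275}$ ($q{\left(y,M \right)} = \frac{1}{6 - \frac{19}{49}} = \frac{1}{\frac{275}{49}} = \frac{49}{275}$)
$q{\left(-28,31 \right)} - S{\left(U{\left(7 \right)} \right)} = \frac{49}{275} - -42 = \frac{49}{275} + 42 = \frac{11599}{275}$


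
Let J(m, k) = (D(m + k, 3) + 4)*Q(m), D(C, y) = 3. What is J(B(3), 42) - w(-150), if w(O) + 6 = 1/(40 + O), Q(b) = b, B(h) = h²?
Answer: 7591/110 ≈ 69.009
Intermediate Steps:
J(m, k) = 7*m (J(m, k) = (3 + 4)*m = 7*m)
w(O) = -6 + 1/(40 + O)
J(B(3), 42) - w(-150) = 7*3² - (-239 - 6*(-150))/(40 - 150) = 7*9 - (-239 + 900)/(-110) = 63 - (-1)*661/110 = 63 - 1*(-661/110) = 63 + 661/110 = 7591/110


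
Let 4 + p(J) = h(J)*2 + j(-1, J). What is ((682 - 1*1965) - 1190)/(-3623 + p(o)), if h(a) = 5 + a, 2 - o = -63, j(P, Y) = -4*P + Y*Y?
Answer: -2473/742 ≈ -3.3329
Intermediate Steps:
j(P, Y) = Y² - 4*P (j(P, Y) = -4*P + Y² = Y² - 4*P)
o = 65 (o = 2 - 1*(-63) = 2 + 63 = 65)
p(J) = 10 + J² + 2*J (p(J) = -4 + ((5 + J)*2 + (J² - 4*(-1))) = -4 + ((10 + 2*J) + (J² + 4)) = -4 + ((10 + 2*J) + (4 + J²)) = -4 + (14 + J² + 2*J) = 10 + J² + 2*J)
((682 - 1*1965) - 1190)/(-3623 + p(o)) = ((682 - 1*1965) - 1190)/(-3623 + (10 + 65² + 2*65)) = ((682 - 1965) - 1190)/(-3623 + (10 + 4225 + 130)) = (-1283 - 1190)/(-3623 + 4365) = -2473/742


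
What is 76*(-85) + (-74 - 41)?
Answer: -6575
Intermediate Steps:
76*(-85) + (-74 - 41) = -6460 - 115 = -6575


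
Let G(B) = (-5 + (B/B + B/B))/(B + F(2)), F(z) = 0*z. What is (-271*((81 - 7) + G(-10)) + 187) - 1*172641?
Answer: -1925893/10 ≈ -1.9259e+5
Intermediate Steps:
F(z) = 0
G(B) = -3/B (G(B) = (-5 + (B/B + B/B))/(B + 0) = (-5 + (1 + 1))/B = (-5 + 2)/B = -3/B)
(-271*((81 - 7) + G(-10)) + 187) - 1*172641 = (-271*((81 - 7) - 3/(-10)) + 187) - 1*172641 = (-271*(74 - 3*(-⅒)) + 187) - 172641 = (-271*(74 + 3/10) + 187) - 172641 = (-271*743/10 + 187) - 172641 = (-201353/10 + 187) - 172641 = -199483/10 - 172641 = -1925893/10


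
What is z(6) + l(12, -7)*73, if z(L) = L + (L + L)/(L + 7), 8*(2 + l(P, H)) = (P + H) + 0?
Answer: -9719/104 ≈ -93.452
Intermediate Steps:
l(P, H) = -2 + H/8 + P/8 (l(P, H) = -2 + ((P + H) + 0)/8 = -2 + ((H + P) + 0)/8 = -2 + (H + P)/8 = -2 + (H/8 + P/8) = -2 + H/8 + P/8)
z(L) = L + 2*L/(7 + L) (z(L) = L + (2*L)/(7 + L) = L + 2*L/(7 + L))
z(6) + l(12, -7)*73 = 6*(9 + 6)/(7 + 6) + (-2 + (1/8)*(-7) + (1/8)*12)*73 = 6*15/13 + (-2 - 7/8 + 3/2)*73 = 6*(1/13)*15 - 11/8*73 = 90/13 - 803/8 = -9719/104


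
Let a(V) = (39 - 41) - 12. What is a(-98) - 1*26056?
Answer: -26070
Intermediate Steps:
a(V) = -14 (a(V) = -2 - 12 = -14)
a(-98) - 1*26056 = -14 - 1*26056 = -14 - 26056 = -26070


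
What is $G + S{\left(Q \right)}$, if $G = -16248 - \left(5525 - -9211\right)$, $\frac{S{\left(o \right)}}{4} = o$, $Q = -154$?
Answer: $-31600$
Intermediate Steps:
$S{\left(o \right)} = 4 o$
$G = -30984$ ($G = -16248 - \left(5525 + 9211\right) = -16248 - 14736 = -30984$)
$G + S{\left(Q \right)} = -30984 + 4 \left(-154\right) = -30984 - 616 = -31600$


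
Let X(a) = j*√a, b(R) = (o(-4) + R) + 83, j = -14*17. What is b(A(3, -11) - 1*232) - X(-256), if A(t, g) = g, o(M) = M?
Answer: -164 + 3808*I ≈ -164.0 + 3808.0*I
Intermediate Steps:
j = -238 (j = -1*238 = -238)
b(R) = 79 + R (b(R) = (-4 + R) + 83 = 79 + R)
X(a) = -238*√a
b(A(3, -11) - 1*232) - X(-256) = (79 + (-11 - 1*232)) - (-238)*√(-256) = (79 + (-11 - 232)) - (-238)*16*I = (79 - 243) - (-3808)*I = -164 + 3808*I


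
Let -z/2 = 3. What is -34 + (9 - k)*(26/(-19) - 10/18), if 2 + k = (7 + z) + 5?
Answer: -7459/171 ≈ -43.620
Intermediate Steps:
z = -6 (z = -2*3 = -6)
k = 4 (k = -2 + ((7 - 6) + 5) = -2 + (1 + 5) = -2 + 6 = 4)
-34 + (9 - k)*(26/(-19) - 10/18) = -34 + (9 - 1*4)*(26/(-19) - 10/18) = -34 + (9 - 4)*(26*(-1/19) - 10*1/18) = -34 + 5*(-26/19 - 5/9) = -34 + 5*(-329/171) = -34 - 1645/171 = -7459/171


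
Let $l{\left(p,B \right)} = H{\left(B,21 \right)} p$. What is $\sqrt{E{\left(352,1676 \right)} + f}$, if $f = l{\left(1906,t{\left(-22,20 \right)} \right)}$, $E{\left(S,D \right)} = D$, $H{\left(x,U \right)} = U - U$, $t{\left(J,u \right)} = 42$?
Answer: $2 \sqrt{419} \approx 40.939$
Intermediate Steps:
$H{\left(x,U \right)} = 0$
$l{\left(p,B \right)} = 0$ ($l{\left(p,B \right)} = 0 p = 0$)
$f = 0$
$\sqrt{E{\left(352,1676 \right)} + f} = \sqrt{1676 + 0} = \sqrt{1676} = 2 \sqrt{419}$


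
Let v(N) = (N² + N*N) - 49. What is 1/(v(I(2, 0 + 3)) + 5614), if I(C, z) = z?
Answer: 1/5583 ≈ 0.00017912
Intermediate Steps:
v(N) = -49 + 2*N² (v(N) = (N² + N²) - 49 = 2*N² - 49 = -49 + 2*N²)
1/(v(I(2, 0 + 3)) + 5614) = 1/((-49 + 2*(0 + 3)²) + 5614) = 1/((-49 + 2*3²) + 5614) = 1/((-49 + 2*9) + 5614) = 1/((-49 + 18) + 5614) = 1/(-31 + 5614) = 1/5583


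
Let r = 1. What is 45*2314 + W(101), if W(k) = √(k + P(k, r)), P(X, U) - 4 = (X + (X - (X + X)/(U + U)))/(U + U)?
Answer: 104130 + √622/2 ≈ 1.0414e+5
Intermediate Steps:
P(X, U) = 4 + (2*X - X/U)/(2*U) (P(X, U) = 4 + (X + (X - (X + X)/(U + U)))/(U + U) = 4 + (X + (X - 2*X/(2*U)))/((2*U)) = 4 + (X + (X - 2*X*1/(2*U)))*(1/(2*U)) = 4 + (X + (X - X/U))*(1/(2*U)) = 4 + (2*X - X/U)*(1/(2*U)) = 4 + (2*X - X/U)/(2*U))
W(k) = √(4 + 3*k/2) (W(k) = √(k + (4 + k/1 - ½*k/1²)) = √(k + (4 + k*1 - ½*k*1)) = √(k + (4 + k - k/2)) = √(k + (4 + k/2)) = √(4 + 3*k/2))
45*2314 + W(101) = 45*2314 + √(16 + 6*101)/2 = 104130 + √(16 + 606)/2 = 104130 + √622/2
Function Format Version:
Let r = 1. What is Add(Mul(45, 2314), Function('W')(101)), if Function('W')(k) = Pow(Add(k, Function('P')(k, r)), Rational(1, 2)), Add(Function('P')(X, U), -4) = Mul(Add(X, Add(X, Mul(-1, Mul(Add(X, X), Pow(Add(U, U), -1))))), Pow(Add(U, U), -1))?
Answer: Add(104130, Mul(Rational(1, 2), Pow(622, Rational(1, 2)))) ≈ 1.0414e+5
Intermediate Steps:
Function('P')(X, U) = Add(4, Mul(Rational(1, 2), Pow(U, -1), Add(Mul(2, X), Mul(-1, X, Pow(U, -1))))) (Function('P')(X, U) = Add(4, Mul(Add(X, Add(X, Mul(-1, Mul(Add(X, X), Pow(Add(U, U), -1))))), Pow(Add(U, U), -1))) = Add(4, Mul(Add(X, Add(X, Mul(-1, Mul(Mul(2, X), Pow(Mul(2, U), -1))))), Pow(Mul(2, U), -1))) = Add(4, Mul(Add(X, Add(X, Mul(-1, Mul(Mul(2, X), Mul(Rational(1, 2), Pow(U, -1)))))), Mul(Rational(1, 2), Pow(U, -1)))) = Add(4, Mul(Add(X, Add(X, Mul(-1, Mul(X, Pow(U, -1))))), Mul(Rational(1, 2), Pow(U, -1)))) = Add(4, Mul(Add(X, Add(X, Mul(-1, X, Pow(U, -1)))), Mul(Rational(1, 2), Pow(U, -1)))) = Add(4, Mul(Add(Mul(2, X), Mul(-1, X, Pow(U, -1))), Mul(Rational(1, 2), Pow(U, -1)))) = Add(4, Mul(Rational(1, 2), Pow(U, -1), Add(Mul(2, X), Mul(-1, X, Pow(U, -1))))))
Function('W')(k) = Pow(Add(4, Mul(Rational(3, 2), k)), Rational(1, 2)) (Function('W')(k) = Pow(Add(k, Add(4, Mul(k, Pow(1, -1)), Mul(Rational(-1, 2), k, Pow(1, -2)))), Rational(1, 2)) = Pow(Add(k, Add(4, Mul(k, 1), Mul(Rational(-1, 2), k, 1))), Rational(1, 2)) = Pow(Add(k, Add(4, k, Mul(Rational(-1, 2), k))), Rational(1, 2)) = Pow(Add(k, Add(4, Mul(Rational(1, 2), k))), Rational(1, 2)) = Pow(Add(4, Mul(Rational(3, 2), k)), Rational(1, 2)))
Add(Mul(45, 2314), Function('W')(101)) = Add(Mul(45, 2314), Mul(Rational(1, 2), Pow(Add(16, Mul(6, 101)), Rational(1, 2)))) = Add(104130, Mul(Rational(1, 2), Pow(Add(16, 606), Rational(1, 2)))) = Add(104130, Mul(Rational(1, 2), Pow(622, Rational(1, 2))))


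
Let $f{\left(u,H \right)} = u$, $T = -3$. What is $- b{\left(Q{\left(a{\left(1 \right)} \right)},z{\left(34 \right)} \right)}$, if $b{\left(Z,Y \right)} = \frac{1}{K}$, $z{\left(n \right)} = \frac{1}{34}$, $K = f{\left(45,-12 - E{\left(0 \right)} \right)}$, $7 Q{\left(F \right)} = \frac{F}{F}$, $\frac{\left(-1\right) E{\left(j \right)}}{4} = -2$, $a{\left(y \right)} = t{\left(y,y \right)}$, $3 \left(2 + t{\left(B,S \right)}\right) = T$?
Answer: $- \frac{1}{45} \approx -0.022222$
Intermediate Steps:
$t{\left(B,S \right)} = -3$ ($t{\left(B,S \right)} = -2 + \frac{1}{3} \left(-3\right) = -2 - 1 = -3$)
$a{\left(y \right)} = -3$
$E{\left(j \right)} = 8$ ($E{\left(j \right)} = \left(-4\right) \left(-2\right) = 8$)
$Q{\left(F \right)} = \frac{1}{7}$ ($Q{\left(F \right)} = \frac{F \frac{1}{F}}{7} = \frac{1}{7} \cdot 1 = \frac{1}{7}$)
$K = 45$
$z{\left(n \right)} = \frac{1}{34}$
$b{\left(Z,Y \right)} = \frac{1}{45}$
$- b{\left(Q{\left(a{\left(1 \right)} \right)},z{\left(34 \right)} \right)} = \left(-1\right) \frac{1}{45} = - \frac{1}{45}$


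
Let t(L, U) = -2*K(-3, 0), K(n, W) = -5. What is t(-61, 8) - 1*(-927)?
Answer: 937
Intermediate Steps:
t(L, U) = 10 (t(L, U) = -2*(-5) = 10)
t(-61, 8) - 1*(-927) = 10 - 1*(-927) = 10 + 927 = 937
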